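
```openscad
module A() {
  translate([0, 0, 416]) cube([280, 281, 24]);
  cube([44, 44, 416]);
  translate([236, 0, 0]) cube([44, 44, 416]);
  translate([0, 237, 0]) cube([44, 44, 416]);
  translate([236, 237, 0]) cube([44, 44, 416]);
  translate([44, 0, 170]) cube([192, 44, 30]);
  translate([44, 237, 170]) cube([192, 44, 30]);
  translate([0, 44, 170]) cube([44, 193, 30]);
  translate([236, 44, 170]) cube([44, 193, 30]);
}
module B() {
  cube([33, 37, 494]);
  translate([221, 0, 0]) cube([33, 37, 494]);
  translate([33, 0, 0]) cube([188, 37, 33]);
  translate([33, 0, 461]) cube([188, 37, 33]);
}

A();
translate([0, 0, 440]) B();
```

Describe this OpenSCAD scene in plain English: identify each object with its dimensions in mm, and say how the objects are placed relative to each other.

A is a four-legged stool. The seat is 280×281 mm, 24 mm thick, top at z = 440 mm. It stands on four square legs, each 44×44 mm in cross-section, from z = 0 to the seat underside, each flush with a corner of the seat. Four stretchers, 44 mm wide and 30 mm tall, connect adjacent legs with their undersides at z = 170 mm, each running between the inner faces of the legs it joins and aligned with the legs' outer faces on the other axis.

B is a rectangular picture frame lying in the x–z plane (depth along y). The opening is 188 mm wide (x) by 428 mm tall (z), surrounded by a border 33 mm wide on all four sides. The frame is 37 mm deep and is made of two full-height vertical stiles with two horizontal rails fitted between them.

The picture frame is on top of the stool.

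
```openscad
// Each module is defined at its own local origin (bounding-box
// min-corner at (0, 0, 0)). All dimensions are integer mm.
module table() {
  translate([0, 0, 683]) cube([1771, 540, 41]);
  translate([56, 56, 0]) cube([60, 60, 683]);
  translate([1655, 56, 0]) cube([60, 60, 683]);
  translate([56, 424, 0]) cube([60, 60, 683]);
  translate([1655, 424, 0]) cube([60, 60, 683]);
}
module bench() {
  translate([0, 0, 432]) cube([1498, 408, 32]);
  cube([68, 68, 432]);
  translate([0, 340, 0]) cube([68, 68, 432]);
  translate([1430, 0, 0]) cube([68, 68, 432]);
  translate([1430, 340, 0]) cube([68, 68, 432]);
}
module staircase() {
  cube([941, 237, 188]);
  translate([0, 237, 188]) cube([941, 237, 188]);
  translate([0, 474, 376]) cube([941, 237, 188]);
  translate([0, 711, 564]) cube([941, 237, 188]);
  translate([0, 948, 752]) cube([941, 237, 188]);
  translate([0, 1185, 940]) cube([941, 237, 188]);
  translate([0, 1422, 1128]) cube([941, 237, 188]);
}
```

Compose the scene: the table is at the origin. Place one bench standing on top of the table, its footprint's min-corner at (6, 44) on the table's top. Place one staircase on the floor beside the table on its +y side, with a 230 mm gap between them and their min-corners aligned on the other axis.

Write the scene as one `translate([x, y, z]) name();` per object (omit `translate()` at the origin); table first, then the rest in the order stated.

table();
translate([6, 44, 724]) bench();
translate([0, 770, 0]) staircase();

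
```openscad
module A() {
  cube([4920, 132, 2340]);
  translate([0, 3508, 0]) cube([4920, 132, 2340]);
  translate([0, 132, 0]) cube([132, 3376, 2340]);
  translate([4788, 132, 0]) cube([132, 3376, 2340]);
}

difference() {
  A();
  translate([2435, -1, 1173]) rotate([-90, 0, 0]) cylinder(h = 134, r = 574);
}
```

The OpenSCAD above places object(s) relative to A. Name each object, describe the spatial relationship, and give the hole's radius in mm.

The subtracted cylinder has r = 574 mm.

A is a house frame. The house frame has a circular hole through its front wall. The hole's radius is 574 mm.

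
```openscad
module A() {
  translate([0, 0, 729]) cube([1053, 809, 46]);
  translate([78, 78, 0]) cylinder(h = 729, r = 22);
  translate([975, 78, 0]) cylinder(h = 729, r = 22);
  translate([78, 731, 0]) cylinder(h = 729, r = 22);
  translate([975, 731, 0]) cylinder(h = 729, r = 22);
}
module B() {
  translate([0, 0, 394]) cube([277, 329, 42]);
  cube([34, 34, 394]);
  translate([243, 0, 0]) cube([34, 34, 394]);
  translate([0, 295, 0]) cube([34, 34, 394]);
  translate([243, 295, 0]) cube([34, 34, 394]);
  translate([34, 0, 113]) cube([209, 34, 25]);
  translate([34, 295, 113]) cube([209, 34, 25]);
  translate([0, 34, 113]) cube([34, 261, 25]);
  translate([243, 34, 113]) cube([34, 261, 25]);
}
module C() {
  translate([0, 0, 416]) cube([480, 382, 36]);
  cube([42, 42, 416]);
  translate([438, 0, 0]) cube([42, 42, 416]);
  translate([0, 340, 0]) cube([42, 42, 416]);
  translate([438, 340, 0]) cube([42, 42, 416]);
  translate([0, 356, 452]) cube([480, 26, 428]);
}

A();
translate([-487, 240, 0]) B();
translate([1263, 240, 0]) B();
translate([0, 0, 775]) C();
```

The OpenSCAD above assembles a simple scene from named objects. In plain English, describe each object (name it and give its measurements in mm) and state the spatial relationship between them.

A is a table with a 1053×809 mm rectangular top, 46 mm thick, top surface at z = 775 mm, supported by four round legs of 44 mm diameter, each leg's bounding box inset 56 mm from the nearest pair of top edges, running from the floor.

B is a four-legged stool. The seat is 277×329 mm, 42 mm thick, top at z = 436 mm. It stands on four square legs, each 34×34 mm in cross-section, from z = 0 to the seat underside, each flush with a corner of the seat. Four stretchers, 34 mm wide and 25 mm tall, connect adjacent legs with their undersides at z = 113 mm, each running between the inner faces of the legs it joins and aligned with the legs' outer faces on the other axis.

C is a chair. The seat is a 480×382×36 mm slab with its top at z = 452 mm, on four 42×42 mm corner legs (flush with the seat edges, standing on z = 0). A flat backrest 26 mm thick, 428 mm tall, spans the full seat width and rises from the seat top along its +y edge, rear face flush with the rear of the seat.

Two stools sit around the table at the −x, +x sides. The chair is on top of the table.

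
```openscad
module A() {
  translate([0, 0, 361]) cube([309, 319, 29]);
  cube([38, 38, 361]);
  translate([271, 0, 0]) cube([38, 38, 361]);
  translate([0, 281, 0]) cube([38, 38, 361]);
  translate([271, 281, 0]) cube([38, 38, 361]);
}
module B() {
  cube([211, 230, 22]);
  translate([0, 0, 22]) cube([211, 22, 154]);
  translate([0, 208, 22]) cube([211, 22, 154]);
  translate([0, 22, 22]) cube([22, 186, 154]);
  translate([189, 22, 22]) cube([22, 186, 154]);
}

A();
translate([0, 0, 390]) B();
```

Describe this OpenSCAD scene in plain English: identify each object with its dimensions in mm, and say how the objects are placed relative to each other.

A is a simple wooden stool: a rectangular seat 309 mm (x) by 319 mm (y), 29 mm thick, top face at z = 390 mm, on four square legs, each 38×38 mm in cross-section. The legs rest on z = 0, each flush with a corner of the seat.

B is an open storage box with external size 211×230×176 mm and wall thickness 22 mm (the base is also 22 mm thick). The base covers the whole footprint; the four walls stand on the base, with the y-facing walls full-width and the x-facing walls fitting between their inner faces.

The open box is on top of the stool.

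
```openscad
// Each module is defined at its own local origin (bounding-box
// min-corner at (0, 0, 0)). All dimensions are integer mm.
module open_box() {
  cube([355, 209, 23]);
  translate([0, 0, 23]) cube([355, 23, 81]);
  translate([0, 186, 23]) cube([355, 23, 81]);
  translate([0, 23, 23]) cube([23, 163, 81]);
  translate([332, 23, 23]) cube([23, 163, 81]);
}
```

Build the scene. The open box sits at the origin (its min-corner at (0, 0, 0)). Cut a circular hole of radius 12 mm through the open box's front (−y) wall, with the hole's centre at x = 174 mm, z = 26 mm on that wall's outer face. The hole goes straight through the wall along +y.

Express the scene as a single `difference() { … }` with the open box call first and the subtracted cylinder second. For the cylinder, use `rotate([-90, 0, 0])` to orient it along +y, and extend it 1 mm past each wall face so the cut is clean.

difference() {
  open_box();
  translate([174, -1, 26]) rotate([-90, 0, 0]) cylinder(h = 25, r = 12);
}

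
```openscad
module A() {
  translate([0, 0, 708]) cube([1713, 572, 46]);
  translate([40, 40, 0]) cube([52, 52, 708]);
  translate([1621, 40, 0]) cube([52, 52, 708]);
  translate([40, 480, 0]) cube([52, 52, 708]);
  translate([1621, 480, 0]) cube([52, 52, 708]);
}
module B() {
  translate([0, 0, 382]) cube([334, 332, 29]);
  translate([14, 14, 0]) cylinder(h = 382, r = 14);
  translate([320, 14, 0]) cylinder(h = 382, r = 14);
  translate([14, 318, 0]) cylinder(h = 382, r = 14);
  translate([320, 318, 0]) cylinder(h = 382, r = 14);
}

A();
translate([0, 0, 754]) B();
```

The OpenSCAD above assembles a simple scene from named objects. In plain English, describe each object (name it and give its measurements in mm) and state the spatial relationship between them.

A is a table with a 1713×572 mm rectangular top, 46 mm thick, top surface at z = 754 mm, supported by four 52×52 mm square legs, each inset 40 mm from the nearest pair of top edges, running from the floor.

B is a four-legged stool. The seat is 334×332 mm, 29 mm thick, top at z = 411 mm. It stands on four round legs, each 28 mm in diameter, from z = 0 to the seat underside, each leg's axis is inset half a diameter from the nearest pair of seat edges (so the leg's bounding box is flush with the corner).

The stool is on top of the table.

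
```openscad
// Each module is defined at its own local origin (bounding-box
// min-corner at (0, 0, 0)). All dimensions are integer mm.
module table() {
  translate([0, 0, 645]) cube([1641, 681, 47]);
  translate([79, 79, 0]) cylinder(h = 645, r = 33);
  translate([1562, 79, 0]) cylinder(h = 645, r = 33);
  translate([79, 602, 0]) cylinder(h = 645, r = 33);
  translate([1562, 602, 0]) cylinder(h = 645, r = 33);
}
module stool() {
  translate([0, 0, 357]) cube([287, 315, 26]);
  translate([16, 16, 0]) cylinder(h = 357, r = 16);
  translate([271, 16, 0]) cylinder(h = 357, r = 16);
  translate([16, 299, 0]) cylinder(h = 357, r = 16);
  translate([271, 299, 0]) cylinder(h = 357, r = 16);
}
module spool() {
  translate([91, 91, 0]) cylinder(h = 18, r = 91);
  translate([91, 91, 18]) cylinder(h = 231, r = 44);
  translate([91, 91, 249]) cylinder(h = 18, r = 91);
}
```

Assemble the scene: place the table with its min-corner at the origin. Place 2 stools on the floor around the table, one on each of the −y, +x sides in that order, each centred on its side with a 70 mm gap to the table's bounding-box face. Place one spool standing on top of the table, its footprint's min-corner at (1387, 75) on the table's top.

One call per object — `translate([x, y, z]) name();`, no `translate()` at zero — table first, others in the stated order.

table();
translate([677, -385, 0]) stool();
translate([1711, 183, 0]) stool();
translate([1387, 75, 692]) spool();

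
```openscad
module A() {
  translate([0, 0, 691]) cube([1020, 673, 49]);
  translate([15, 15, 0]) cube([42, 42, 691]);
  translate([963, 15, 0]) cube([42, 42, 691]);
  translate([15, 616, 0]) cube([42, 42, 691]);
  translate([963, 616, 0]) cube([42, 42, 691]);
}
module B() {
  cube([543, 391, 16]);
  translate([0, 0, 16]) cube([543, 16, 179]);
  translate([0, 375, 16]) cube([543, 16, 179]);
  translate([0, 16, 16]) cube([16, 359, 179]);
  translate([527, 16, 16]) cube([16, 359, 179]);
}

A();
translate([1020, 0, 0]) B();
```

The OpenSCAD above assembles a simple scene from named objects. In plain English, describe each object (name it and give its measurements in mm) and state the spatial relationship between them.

A is a table: top 1020 mm (x) × 673 mm (y), 49 mm thick, upper face at z = 740 mm, on four 42×42 mm square legs, each inset 15 mm from the nearest pair of top edges, running from z = 0 to the bottom of the top.

B is an open storage box with external size 543×391×195 mm and wall thickness 16 mm (the base is also 16 mm thick). The base covers the whole footprint; the four walls stand on the base, with the y-facing walls full-width and the x-facing walls fitting between their inner faces.

The open box is against the table's +x side, with their −y faces flush.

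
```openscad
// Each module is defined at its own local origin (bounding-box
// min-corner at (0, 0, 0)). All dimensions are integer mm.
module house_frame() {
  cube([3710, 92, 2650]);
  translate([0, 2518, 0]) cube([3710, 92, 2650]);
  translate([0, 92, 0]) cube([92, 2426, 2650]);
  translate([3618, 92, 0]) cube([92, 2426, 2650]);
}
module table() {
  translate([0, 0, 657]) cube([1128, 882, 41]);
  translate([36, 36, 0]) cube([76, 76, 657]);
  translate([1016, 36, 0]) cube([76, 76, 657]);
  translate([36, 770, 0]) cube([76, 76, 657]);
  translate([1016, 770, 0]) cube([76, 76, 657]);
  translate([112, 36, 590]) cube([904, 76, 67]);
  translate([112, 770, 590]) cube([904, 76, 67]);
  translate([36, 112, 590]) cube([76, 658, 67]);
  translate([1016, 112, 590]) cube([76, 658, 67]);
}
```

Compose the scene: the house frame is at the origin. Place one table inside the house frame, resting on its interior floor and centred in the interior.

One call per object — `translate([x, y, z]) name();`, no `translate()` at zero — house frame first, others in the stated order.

house_frame();
translate([1291, 864, 0]) table();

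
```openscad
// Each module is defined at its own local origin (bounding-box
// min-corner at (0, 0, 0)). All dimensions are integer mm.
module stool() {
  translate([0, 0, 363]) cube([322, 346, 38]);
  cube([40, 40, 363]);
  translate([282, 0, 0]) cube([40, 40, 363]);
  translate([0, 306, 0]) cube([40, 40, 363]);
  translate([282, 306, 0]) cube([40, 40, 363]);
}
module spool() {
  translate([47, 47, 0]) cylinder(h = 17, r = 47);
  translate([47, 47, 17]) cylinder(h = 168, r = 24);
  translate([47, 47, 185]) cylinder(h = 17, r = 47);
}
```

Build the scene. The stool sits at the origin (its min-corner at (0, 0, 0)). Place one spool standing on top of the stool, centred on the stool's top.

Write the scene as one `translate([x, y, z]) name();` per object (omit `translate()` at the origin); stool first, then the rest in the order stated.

stool();
translate([114, 126, 401]) spool();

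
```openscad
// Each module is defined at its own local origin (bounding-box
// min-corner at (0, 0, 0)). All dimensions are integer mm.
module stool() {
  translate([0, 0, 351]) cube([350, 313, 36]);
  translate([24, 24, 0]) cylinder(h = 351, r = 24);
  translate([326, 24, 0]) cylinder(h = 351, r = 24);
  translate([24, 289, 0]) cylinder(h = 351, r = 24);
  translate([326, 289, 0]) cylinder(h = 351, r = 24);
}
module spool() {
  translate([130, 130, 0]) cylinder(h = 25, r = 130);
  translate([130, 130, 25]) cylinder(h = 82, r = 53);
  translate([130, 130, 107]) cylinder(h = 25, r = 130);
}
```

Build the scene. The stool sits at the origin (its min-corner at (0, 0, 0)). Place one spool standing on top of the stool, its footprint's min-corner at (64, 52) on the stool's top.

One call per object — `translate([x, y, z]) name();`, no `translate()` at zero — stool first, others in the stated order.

stool();
translate([64, 52, 387]) spool();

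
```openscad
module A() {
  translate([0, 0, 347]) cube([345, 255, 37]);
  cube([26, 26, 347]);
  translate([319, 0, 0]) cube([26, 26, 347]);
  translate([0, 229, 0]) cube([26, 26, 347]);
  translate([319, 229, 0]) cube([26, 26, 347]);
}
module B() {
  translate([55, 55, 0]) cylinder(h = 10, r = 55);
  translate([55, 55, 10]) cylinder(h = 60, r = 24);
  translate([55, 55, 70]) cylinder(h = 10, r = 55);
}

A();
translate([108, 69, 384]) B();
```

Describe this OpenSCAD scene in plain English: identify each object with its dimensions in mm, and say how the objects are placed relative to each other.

A is a four-legged stool. The seat is 345×255 mm, 37 mm thick, top at z = 384 mm. It stands on four square legs, each 26×26 mm in cross-section, from z = 0 to the seat underside, each flush with a corner of the seat.

B is a spool: two coaxial disc flanges of radius 55 mm and thickness 10 mm, joined by a core cylinder of radius 24 mm and height 60 mm. The lower flange rests on z = 0 and the three cylinders share a vertical axis.

The spool is on top of the stool.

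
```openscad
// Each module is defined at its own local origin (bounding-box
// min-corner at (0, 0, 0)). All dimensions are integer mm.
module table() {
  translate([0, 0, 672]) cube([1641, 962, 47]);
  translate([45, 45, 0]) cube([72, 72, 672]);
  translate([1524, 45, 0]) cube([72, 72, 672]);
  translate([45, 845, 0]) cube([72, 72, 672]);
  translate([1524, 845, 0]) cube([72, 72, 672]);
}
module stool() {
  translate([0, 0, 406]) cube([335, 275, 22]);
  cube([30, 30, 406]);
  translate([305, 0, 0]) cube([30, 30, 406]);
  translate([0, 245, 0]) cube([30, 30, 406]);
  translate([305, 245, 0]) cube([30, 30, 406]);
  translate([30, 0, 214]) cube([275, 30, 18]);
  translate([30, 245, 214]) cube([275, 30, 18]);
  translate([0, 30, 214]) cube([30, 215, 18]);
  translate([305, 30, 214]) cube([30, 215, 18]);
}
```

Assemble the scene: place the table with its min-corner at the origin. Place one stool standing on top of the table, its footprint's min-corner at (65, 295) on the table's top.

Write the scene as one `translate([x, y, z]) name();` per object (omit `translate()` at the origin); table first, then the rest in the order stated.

table();
translate([65, 295, 719]) stool();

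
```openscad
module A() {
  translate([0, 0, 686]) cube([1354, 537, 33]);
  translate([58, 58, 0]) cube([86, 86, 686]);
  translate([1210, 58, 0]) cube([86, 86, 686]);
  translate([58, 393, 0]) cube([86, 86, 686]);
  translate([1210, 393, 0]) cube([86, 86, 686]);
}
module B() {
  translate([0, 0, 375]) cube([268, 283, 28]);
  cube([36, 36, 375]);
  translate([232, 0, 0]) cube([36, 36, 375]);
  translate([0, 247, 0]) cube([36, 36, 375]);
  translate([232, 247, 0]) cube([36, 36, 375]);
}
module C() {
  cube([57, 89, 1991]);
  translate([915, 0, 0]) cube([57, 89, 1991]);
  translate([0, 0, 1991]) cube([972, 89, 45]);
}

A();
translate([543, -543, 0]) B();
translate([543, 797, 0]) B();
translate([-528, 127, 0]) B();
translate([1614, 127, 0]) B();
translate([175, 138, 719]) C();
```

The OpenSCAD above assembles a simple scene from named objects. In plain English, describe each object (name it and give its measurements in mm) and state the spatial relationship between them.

A is a table with a 1354×537 mm rectangular top, 33 mm thick, top surface at z = 719 mm, supported by four 86×86 mm square legs, each inset 58 mm from the nearest pair of top edges, running from the floor.

B is a four-legged stool. The seat is 268×283 mm, 28 mm thick, top at z = 403 mm. It stands on four square legs, each 36×36 mm in cross-section, from z = 0 to the seat underside, each flush with a corner of the seat.

C is a rectangular door frame: two vertical jambs of 57×89 mm section, 1991 mm tall, with a clear opening 858 mm wide between their inner faces. A header 45 mm tall and 89 mm deep lies on top of the jambs and spans the full outside width.

Four stools sit around the table at the −y, +y, −x, +x sides. The door frame is on top of the table.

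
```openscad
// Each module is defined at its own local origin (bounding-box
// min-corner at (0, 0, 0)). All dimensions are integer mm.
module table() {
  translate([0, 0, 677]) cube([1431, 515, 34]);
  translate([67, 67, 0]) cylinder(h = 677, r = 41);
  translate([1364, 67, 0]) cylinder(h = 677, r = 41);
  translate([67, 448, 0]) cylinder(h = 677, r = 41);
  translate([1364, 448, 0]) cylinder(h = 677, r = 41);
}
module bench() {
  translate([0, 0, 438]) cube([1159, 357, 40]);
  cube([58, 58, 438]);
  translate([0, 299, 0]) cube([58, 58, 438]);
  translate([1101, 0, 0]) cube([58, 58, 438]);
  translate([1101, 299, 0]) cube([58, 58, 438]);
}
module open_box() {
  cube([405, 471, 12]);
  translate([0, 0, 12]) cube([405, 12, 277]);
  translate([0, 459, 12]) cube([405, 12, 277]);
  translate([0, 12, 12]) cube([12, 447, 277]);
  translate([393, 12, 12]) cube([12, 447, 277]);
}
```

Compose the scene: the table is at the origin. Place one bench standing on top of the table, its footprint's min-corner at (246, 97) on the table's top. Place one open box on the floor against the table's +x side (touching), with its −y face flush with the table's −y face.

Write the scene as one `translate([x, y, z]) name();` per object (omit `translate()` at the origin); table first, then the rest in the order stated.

table();
translate([246, 97, 711]) bench();
translate([1431, 0, 0]) open_box();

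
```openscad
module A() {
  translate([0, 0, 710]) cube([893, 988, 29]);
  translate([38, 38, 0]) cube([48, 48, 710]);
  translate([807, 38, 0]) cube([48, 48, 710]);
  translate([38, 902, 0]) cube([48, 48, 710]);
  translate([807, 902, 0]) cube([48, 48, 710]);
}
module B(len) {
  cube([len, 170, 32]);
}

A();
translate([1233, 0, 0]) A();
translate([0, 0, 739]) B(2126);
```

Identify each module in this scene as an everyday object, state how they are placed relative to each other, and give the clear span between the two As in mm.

A is a table. B is a beam. A beam spans the tops of two tables. The clear span between the two tables is 340 mm.

Second table starts at x = 1233; first ends at x = 893; clear span = 1233 − 893 = 340 mm.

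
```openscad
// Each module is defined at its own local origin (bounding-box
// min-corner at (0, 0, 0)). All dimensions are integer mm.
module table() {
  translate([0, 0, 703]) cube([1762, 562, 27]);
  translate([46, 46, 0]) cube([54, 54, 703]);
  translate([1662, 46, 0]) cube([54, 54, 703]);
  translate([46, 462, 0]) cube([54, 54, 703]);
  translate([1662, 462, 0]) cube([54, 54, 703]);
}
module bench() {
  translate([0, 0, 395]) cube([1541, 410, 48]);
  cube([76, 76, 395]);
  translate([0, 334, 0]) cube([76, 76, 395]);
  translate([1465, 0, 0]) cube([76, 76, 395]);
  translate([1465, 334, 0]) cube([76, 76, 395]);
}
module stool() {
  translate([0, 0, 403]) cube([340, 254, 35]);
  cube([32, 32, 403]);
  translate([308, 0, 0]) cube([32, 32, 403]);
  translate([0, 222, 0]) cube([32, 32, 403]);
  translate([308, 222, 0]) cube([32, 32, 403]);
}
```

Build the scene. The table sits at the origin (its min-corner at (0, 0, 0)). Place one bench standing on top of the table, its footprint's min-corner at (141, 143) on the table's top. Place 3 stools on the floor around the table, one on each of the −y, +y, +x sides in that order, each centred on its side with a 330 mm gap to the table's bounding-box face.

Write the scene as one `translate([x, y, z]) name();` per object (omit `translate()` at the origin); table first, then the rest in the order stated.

table();
translate([141, 143, 730]) bench();
translate([711, -584, 0]) stool();
translate([711, 892, 0]) stool();
translate([2092, 154, 0]) stool();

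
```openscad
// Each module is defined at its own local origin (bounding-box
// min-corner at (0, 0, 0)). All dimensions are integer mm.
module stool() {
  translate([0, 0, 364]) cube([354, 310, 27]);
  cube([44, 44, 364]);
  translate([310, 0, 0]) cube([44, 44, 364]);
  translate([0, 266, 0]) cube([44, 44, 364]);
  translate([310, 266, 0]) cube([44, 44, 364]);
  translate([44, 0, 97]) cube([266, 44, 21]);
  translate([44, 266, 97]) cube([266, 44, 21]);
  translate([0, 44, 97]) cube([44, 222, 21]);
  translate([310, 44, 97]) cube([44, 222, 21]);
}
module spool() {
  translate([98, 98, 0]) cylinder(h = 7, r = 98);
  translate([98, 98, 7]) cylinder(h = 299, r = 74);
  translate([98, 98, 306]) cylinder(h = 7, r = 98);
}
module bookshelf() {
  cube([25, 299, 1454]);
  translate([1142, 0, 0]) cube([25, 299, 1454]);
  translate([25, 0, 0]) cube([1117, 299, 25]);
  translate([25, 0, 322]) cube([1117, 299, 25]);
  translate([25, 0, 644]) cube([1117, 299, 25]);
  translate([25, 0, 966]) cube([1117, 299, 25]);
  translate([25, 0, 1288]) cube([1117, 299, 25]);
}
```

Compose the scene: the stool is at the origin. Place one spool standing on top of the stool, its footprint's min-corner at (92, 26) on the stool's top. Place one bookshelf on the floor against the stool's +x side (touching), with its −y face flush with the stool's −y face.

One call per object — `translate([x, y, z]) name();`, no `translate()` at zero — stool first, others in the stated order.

stool();
translate([92, 26, 391]) spool();
translate([354, 0, 0]) bookshelf();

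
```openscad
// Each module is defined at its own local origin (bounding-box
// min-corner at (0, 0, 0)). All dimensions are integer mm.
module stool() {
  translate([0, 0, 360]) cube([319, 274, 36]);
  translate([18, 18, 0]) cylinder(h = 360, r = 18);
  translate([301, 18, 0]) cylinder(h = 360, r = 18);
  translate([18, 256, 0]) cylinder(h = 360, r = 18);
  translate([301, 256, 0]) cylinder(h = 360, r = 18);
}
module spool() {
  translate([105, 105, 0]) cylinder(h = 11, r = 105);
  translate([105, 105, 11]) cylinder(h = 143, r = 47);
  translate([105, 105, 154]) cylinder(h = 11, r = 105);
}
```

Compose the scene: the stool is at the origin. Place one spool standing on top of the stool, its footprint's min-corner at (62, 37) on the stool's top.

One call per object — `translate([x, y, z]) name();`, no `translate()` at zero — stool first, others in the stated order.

stool();
translate([62, 37, 396]) spool();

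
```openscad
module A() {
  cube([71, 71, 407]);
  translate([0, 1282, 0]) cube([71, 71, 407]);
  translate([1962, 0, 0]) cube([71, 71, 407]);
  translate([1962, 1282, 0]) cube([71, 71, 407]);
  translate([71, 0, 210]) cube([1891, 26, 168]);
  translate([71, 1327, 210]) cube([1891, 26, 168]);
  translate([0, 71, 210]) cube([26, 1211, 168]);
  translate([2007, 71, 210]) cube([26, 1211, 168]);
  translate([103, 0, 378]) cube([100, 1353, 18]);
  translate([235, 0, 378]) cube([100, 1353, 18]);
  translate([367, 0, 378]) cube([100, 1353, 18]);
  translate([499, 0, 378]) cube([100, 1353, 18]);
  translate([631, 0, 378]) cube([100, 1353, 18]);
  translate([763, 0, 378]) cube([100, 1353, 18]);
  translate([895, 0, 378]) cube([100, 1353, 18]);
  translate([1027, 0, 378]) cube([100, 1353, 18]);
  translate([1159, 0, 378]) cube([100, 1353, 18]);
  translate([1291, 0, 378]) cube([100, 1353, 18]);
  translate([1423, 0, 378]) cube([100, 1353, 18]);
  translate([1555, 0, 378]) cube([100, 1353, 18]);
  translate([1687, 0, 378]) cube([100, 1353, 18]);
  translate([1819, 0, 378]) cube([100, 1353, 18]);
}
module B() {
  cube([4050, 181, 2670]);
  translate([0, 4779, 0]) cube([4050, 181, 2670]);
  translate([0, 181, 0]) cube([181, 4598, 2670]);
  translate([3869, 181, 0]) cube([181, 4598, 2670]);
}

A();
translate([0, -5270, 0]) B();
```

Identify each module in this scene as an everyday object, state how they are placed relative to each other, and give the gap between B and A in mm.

A is a bed frame. B is a house frame. The house frame is on the floor beside the bed frame on its −y side. The gap between the house frame and the bed frame is 310 mm.

The house frame's nearest face is 310 mm from the bed frame's −y face.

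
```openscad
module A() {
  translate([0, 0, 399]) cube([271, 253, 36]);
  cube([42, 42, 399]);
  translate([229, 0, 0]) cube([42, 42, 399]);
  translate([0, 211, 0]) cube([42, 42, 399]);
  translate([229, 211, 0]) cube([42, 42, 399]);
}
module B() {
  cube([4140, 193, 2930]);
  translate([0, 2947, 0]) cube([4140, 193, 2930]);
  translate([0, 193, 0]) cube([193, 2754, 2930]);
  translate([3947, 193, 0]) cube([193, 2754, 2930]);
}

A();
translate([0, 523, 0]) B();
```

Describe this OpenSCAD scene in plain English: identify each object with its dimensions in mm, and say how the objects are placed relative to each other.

A is a four-legged stool. The seat is 271×253 mm, 36 mm thick, top at z = 435 mm. It stands on four square legs, each 42×42 mm in cross-section, from z = 0 to the seat underside, each flush with a corner of the seat.

B is the wall frame of a small rectangular building: four walls, each 2930 mm tall and 193 mm thick, enclosing a footprint 4140 mm (x) by 3140 mm (y) outside-to-outside, with no floor or roof. The front and back walls (the −y and +y sides) span the full width; the two side walls fit between them.

The house frame is on the floor beside the stool on its +y side.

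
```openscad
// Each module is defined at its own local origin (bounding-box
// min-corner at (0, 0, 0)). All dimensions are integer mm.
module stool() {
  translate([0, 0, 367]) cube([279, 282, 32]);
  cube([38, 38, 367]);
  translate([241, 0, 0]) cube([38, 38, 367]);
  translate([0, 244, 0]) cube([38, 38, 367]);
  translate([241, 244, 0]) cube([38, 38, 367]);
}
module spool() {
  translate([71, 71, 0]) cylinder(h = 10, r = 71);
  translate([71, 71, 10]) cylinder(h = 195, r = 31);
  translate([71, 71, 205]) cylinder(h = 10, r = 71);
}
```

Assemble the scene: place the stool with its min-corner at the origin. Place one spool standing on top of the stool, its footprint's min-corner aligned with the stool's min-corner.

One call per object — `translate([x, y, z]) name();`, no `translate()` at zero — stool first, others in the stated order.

stool();
translate([0, 0, 399]) spool();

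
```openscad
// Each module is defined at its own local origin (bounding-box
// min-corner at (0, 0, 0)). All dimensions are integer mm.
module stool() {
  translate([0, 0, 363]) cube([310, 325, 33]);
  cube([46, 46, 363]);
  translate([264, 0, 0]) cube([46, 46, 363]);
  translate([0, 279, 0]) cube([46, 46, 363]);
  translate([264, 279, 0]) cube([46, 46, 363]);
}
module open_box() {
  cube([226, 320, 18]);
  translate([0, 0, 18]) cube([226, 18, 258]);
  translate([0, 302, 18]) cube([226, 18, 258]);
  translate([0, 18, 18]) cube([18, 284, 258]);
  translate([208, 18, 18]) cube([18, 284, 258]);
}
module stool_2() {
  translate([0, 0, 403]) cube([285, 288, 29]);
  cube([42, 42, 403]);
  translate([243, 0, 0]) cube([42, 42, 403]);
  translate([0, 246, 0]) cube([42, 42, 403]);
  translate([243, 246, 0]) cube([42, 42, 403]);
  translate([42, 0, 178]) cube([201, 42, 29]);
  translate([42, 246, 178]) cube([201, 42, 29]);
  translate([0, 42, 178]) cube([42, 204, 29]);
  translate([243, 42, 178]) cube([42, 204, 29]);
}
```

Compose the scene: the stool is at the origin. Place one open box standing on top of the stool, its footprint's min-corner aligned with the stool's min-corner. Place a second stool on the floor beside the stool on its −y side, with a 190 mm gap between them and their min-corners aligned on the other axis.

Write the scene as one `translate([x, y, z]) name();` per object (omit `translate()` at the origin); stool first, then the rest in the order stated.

stool();
translate([0, 0, 396]) open_box();
translate([0, -478, 0]) stool_2();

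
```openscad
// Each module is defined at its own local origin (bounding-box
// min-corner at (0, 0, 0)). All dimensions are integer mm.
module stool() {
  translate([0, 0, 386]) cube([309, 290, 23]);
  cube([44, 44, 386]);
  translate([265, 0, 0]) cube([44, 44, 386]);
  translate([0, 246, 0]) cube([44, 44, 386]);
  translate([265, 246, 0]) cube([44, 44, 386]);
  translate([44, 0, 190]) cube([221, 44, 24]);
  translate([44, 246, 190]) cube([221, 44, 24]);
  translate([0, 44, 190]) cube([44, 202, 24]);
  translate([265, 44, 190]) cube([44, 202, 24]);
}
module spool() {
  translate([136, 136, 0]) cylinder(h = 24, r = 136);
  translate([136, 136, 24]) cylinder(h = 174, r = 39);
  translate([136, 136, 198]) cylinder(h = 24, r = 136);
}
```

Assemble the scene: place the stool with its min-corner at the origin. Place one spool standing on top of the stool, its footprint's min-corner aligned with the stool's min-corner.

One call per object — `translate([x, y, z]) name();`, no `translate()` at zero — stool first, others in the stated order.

stool();
translate([0, 0, 409]) spool();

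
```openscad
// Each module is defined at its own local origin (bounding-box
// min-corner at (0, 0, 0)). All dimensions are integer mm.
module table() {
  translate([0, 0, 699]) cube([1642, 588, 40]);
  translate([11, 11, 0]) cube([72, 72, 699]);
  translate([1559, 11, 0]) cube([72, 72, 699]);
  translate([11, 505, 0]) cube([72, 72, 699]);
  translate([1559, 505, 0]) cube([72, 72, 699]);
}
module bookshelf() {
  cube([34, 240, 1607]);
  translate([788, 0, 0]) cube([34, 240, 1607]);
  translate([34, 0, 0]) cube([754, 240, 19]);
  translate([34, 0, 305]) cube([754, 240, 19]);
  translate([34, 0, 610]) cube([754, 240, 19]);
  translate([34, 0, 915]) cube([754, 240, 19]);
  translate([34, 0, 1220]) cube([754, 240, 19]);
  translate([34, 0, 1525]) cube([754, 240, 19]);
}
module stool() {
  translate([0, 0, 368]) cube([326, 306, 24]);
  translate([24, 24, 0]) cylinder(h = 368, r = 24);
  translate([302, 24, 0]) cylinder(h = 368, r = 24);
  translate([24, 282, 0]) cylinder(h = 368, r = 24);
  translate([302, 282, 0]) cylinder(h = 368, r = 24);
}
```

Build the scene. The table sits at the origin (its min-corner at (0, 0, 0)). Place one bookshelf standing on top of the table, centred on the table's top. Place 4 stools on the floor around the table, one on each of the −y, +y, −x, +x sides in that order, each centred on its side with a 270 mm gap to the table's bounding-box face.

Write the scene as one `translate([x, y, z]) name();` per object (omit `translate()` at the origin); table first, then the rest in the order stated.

table();
translate([410, 174, 739]) bookshelf();
translate([658, -576, 0]) stool();
translate([658, 858, 0]) stool();
translate([-596, 141, 0]) stool();
translate([1912, 141, 0]) stool();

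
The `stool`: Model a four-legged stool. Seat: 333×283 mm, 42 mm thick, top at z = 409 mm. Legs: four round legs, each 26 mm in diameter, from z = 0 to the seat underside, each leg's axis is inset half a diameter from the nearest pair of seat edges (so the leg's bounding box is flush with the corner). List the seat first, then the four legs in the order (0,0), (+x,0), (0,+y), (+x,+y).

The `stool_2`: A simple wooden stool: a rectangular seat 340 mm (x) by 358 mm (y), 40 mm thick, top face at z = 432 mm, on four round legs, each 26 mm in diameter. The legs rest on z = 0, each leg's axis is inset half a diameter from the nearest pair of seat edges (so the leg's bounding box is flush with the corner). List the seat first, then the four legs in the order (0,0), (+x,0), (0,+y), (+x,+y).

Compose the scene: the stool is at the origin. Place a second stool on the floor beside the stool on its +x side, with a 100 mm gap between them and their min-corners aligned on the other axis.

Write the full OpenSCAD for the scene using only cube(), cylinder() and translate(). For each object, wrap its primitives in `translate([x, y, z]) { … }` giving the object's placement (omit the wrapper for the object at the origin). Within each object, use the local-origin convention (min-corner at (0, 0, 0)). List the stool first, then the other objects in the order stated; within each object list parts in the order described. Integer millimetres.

translate([0, 0, 367]) cube([333, 283, 42]);
translate([13, 13, 0]) cylinder(h = 367, r = 13);
translate([320, 13, 0]) cylinder(h = 367, r = 13);
translate([13, 270, 0]) cylinder(h = 367, r = 13);
translate([320, 270, 0]) cylinder(h = 367, r = 13);
translate([433, 0, 0]) {
  translate([0, 0, 392]) cube([340, 358, 40]);
  translate([13, 13, 0]) cylinder(h = 392, r = 13);
  translate([327, 13, 0]) cylinder(h = 392, r = 13);
  translate([13, 345, 0]) cylinder(h = 392, r = 13);
  translate([327, 345, 0]) cylinder(h = 392, r = 13);
}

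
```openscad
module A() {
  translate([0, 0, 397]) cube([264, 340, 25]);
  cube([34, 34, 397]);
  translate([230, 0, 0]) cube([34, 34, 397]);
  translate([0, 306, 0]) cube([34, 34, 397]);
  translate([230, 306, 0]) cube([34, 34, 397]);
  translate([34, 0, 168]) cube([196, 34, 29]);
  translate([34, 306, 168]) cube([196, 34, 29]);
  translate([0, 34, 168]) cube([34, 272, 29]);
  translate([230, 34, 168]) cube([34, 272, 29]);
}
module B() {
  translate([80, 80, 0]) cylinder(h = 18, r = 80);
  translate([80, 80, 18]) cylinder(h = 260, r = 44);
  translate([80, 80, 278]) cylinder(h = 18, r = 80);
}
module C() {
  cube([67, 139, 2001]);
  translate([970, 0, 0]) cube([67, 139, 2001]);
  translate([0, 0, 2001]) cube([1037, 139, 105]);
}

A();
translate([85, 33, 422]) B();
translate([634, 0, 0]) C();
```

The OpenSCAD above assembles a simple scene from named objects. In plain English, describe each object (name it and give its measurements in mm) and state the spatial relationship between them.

A is a four-legged stool. The seat is a 264×340×25 mm slab whose top surface is at z = 422 mm; four square legs, each 34×34 mm in cross-section, run from the floor (z = 0) to the underside of the seat, each flush with a corner of the seat. Four stretchers, 34 mm wide and 29 mm tall, connect adjacent legs with their undersides at z = 168 mm, each running between the inner faces of the legs it joins and aligned with the legs' outer faces on the other axis.

B is a spool: two coaxial disc flanges of radius 80 mm and thickness 18 mm, joined by a core cylinder of radius 44 mm and height 260 mm. The lower flange rests on z = 0 and the three cylinders share a vertical axis.

C is a door frame. The clear opening is 903 mm wide and 2001 mm high. Two 67 mm wide jambs, 139 mm deep, stand either side of the opening from the floor to the top of the opening. A 105 mm thick head sits across the top of both jambs, spanning the full outside width of the frame.

The spool is on top of the stool. The door frame is on the floor beside the stool on its +x side.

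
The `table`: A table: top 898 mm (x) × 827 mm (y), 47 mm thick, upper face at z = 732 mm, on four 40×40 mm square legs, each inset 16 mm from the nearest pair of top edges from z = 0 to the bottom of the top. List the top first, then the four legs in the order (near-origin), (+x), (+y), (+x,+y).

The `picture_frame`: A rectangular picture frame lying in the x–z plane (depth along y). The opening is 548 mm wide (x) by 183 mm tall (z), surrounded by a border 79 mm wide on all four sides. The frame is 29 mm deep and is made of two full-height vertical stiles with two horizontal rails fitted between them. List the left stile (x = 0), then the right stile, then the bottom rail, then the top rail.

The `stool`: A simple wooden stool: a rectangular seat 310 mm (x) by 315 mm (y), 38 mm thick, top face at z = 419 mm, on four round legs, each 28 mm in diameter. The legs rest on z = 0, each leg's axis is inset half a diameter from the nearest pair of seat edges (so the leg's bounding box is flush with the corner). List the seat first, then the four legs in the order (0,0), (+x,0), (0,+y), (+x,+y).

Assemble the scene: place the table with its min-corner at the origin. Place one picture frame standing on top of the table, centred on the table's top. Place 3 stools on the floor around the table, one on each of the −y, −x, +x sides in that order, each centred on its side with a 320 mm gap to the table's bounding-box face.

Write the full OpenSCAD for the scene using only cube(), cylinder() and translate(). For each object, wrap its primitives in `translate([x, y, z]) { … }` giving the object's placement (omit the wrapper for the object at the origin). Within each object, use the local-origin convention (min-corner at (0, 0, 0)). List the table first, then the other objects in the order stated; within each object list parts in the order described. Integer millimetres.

translate([0, 0, 685]) cube([898, 827, 47]);
translate([16, 16, 0]) cube([40, 40, 685]);
translate([842, 16, 0]) cube([40, 40, 685]);
translate([16, 771, 0]) cube([40, 40, 685]);
translate([842, 771, 0]) cube([40, 40, 685]);
translate([96, 399, 732]) {
  cube([79, 29, 341]);
  translate([627, 0, 0]) cube([79, 29, 341]);
  translate([79, 0, 0]) cube([548, 29, 79]);
  translate([79, 0, 262]) cube([548, 29, 79]);
}
translate([294, -635, 0]) {
  translate([0, 0, 381]) cube([310, 315, 38]);
  translate([14, 14, 0]) cylinder(h = 381, r = 14);
  translate([296, 14, 0]) cylinder(h = 381, r = 14);
  translate([14, 301, 0]) cylinder(h = 381, r = 14);
  translate([296, 301, 0]) cylinder(h = 381, r = 14);
}
translate([-630, 256, 0]) {
  translate([0, 0, 381]) cube([310, 315, 38]);
  translate([14, 14, 0]) cylinder(h = 381, r = 14);
  translate([296, 14, 0]) cylinder(h = 381, r = 14);
  translate([14, 301, 0]) cylinder(h = 381, r = 14);
  translate([296, 301, 0]) cylinder(h = 381, r = 14);
}
translate([1218, 256, 0]) {
  translate([0, 0, 381]) cube([310, 315, 38]);
  translate([14, 14, 0]) cylinder(h = 381, r = 14);
  translate([296, 14, 0]) cylinder(h = 381, r = 14);
  translate([14, 301, 0]) cylinder(h = 381, r = 14);
  translate([296, 301, 0]) cylinder(h = 381, r = 14);
}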